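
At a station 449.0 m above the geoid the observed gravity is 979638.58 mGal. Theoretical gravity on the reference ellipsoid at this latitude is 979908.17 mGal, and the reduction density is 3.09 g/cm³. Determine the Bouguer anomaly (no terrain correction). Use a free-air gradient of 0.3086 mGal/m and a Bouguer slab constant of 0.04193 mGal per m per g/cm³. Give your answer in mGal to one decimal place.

Free-air correction = 0.3086 × 449.0 = 138.56 mGal
Free-air anomaly = 979638.58 − 979908.17 + (138.56) = -131.03 mGal
Bouguer slab correction = 0.04193 × 3.09 × 449.0 = 58.17 mGal
Simple Bouguer anomaly = -131.03 − (58.17) = -189.20 mGal

-189.2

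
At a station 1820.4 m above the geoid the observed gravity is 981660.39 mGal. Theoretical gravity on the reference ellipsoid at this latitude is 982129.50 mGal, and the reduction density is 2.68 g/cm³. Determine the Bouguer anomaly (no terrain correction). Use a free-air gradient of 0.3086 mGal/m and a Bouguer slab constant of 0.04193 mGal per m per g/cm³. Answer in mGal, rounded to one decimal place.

Free-air correction = 0.3086 × 1820.4 = 561.78 mGal
Free-air anomaly = 981660.39 − 982129.50 + (561.78) = 92.67 mGal
Bouguer slab correction = 0.04193 × 2.68 × 1820.4 = 204.56 mGal
Simple Bouguer anomaly = 92.67 − (204.56) = -111.89 mGal

-111.9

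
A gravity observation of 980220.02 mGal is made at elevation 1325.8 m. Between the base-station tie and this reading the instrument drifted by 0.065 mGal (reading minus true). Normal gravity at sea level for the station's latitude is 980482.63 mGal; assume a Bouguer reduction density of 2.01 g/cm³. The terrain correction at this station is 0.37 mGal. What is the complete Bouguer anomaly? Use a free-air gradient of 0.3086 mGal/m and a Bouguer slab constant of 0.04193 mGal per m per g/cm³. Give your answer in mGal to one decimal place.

Drift-corrected reading = 980220.02 − (0.065) = 980219.955 mGal
Free-air correction = 0.3086 × 1325.8 = 409.14 mGal
Free-air anomaly = 980219.955 − 980482.63 + (409.14) = 146.465 mGal
Bouguer slab correction = 0.04193 × 2.01 × 1325.8 = 111.74 mGal
Simple Bouguer anomaly = 146.465 − (111.74) = 34.725 mGal
Complete Bouguer anomaly = 34.725 + 0.37 = 35.095 mGal

35.1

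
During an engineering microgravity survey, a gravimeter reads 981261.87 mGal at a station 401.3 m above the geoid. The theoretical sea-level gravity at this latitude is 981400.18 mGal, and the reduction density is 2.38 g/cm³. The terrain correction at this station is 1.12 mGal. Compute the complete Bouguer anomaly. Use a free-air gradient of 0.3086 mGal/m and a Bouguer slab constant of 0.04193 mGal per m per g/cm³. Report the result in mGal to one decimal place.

Free-air correction = 0.3086 × 401.3 = 123.84 mGal
Free-air anomaly = 981261.87 − 981400.18 + (123.84) = -14.47 mGal
Bouguer slab correction = 0.04193 × 2.38 × 401.3 = 40.05 mGal
Simple Bouguer anomaly = -14.47 − (40.05) = -54.52 mGal
Complete Bouguer anomaly = -54.52 + 1.12 = -53.40 mGal

-53.4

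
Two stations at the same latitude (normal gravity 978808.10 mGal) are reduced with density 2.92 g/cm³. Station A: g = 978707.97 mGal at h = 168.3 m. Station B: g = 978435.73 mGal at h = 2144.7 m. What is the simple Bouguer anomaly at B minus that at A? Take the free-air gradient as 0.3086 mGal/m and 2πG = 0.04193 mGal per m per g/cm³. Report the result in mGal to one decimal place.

Δg_SB(A) = 978707.97 − 978808.10 + 0.3086×168.3 − 0.04193×2.92×168.3 = -68.80 mGal
Δg_SB(B) = 978435.73 − 978808.10 + 0.3086×2144.7 − 0.04193×2.92×2144.7 = 26.90 mGal
Difference = 26.90 − (-68.80) = 95.70 mGal

95.7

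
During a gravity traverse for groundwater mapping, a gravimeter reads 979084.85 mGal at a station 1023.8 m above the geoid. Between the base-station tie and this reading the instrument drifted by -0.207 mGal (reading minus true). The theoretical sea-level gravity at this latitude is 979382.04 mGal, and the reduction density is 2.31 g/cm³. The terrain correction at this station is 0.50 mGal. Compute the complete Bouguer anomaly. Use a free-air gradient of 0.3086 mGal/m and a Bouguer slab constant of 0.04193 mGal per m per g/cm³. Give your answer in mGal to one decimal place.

-79.7

Drift-corrected reading = 979084.85 − (-0.207) = 979085.057 mGal
Free-air correction = 0.3086 × 1023.8 = 315.94 mGal
Free-air anomaly = 979085.057 − 979382.04 + (315.94) = 18.957 mGal
Bouguer slab correction = 0.04193 × 2.31 × 1023.8 = 99.16 mGal
Simple Bouguer anomaly = 18.957 − (99.16) = -80.203 mGal
Complete Bouguer anomaly = -80.203 + 0.50 = -79.703 mGal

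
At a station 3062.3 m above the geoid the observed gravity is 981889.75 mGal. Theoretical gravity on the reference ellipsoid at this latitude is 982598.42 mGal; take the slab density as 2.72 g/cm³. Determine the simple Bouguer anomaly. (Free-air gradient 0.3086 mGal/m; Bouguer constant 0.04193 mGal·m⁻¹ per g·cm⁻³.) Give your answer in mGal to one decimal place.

Free-air correction = 0.3086 × 3062.3 = 945.03 mGal
Free-air anomaly = 981889.75 − 982598.42 + (945.03) = 236.36 mGal
Bouguer slab correction = 0.04193 × 2.72 × 3062.3 = 349.25 mGal
Simple Bouguer anomaly = 236.36 − (349.25) = -112.89 mGal

-112.9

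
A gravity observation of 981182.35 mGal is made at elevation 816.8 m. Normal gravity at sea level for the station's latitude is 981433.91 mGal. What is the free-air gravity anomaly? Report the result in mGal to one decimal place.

0.5

Free-air correction = 0.3086 × 816.8 = 252.06 mGal
Free-air anomaly = 981182.35 − 981433.91 + (252.06) = 0.50 mGal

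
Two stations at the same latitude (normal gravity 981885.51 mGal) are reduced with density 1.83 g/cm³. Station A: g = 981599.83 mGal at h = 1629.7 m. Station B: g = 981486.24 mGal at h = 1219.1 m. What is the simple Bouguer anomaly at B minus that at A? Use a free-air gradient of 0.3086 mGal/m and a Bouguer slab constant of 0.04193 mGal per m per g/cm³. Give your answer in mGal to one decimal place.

-208.8

Δg_SB(A) = 981599.83 − 981885.51 + 0.3086×1629.7 − 0.04193×1.83×1629.7 = 92.20 mGal
Δg_SB(B) = 981486.24 − 981885.51 + 0.3086×1219.1 − 0.04193×1.83×1219.1 = -116.60 mGal
Difference = -116.60 − (92.20) = -208.80 mGal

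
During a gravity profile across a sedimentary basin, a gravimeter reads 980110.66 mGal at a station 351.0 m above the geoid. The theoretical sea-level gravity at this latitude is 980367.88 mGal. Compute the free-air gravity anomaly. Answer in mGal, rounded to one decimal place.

-148.9

Free-air correction = 0.3086 × 351.0 = 108.32 mGal
Free-air anomaly = 980110.66 − 980367.88 + (108.32) = -148.90 mGal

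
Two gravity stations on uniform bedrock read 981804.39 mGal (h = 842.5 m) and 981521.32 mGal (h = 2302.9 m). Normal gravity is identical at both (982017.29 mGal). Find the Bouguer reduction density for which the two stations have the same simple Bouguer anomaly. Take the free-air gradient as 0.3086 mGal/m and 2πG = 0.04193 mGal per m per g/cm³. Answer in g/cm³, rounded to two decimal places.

2.74

Δg_obs = 981521.32 − 981804.39 = -283.07 mGal over Δh = 2302.9 − 842.5 = 1460.4 m
Equal Bouguer anomalies ⇒ Δg_obs + (0.3086 − 0.04193ρ)·Δh = 0
0.3086 − 0.04193ρ = −Δg_obs/Δh = 0.19383
ρ = (0.3086 − 0.19383) / 0.04193 = 2.74 g/cm³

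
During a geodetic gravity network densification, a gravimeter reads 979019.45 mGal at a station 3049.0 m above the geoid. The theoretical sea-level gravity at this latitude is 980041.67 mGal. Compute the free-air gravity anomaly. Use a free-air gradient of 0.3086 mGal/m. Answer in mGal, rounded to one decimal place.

Free-air correction = 0.3086 × 3049.0 = 940.92 mGal
Free-air anomaly = 979019.45 − 980041.67 + (940.92) = -81.30 mGal

-81.3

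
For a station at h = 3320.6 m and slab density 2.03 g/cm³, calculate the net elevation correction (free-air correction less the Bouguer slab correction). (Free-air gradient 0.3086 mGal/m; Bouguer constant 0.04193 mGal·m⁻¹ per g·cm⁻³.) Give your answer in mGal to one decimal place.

742.1

Combined gradient = 0.3086 − 0.04193 × 2.03 = 0.2234821 mGal/m
Combined elevation correction = 0.2234821 × 3320.6 = 742.1 mGal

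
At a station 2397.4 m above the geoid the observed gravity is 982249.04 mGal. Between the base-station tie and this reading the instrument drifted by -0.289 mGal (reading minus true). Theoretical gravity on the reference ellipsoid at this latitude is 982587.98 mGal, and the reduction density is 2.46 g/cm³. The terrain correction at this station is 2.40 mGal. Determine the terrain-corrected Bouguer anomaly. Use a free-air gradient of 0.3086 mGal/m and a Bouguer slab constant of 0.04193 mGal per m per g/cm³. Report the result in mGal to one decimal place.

156.3

Drift-corrected reading = 982249.04 − (-0.289) = 982249.329 mGal
Free-air correction = 0.3086 × 2397.4 = 739.84 mGal
Free-air anomaly = 982249.329 − 982587.98 + (739.84) = 401.189 mGal
Bouguer slab correction = 0.04193 × 2.46 × 2397.4 = 247.29 mGal
Simple Bouguer anomaly = 401.189 − (247.29) = 153.899 mGal
Complete Bouguer anomaly = 153.899 + 2.40 = 156.299 mGal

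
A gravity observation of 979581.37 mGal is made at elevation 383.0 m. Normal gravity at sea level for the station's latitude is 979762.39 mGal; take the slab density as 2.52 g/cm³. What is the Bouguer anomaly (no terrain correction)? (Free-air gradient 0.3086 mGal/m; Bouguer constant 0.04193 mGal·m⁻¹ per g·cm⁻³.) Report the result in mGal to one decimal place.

Free-air correction = 0.3086 × 383.0 = 118.19 mGal
Free-air anomaly = 979581.37 − 979762.39 + (118.19) = -62.83 mGal
Bouguer slab correction = 0.04193 × 2.52 × 383.0 = 40.47 mGal
Simple Bouguer anomaly = -62.83 − (40.47) = -103.30 mGal

-103.3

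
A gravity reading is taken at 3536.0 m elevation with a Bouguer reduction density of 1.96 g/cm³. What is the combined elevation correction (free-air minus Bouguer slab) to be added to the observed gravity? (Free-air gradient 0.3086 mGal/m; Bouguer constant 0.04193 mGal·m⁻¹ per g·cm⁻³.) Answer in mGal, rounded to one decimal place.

Combined gradient = 0.3086 − 0.04193 × 1.96 = 0.2264172 mGal/m
Combined elevation correction = 0.2264172 × 3536.0 = 800.6 mGal

800.6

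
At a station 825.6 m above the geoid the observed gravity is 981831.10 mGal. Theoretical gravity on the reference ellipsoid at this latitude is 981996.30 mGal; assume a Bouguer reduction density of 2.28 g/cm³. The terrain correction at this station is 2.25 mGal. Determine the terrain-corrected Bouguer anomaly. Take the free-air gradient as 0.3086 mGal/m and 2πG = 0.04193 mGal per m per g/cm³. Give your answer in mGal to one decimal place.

12.9

Free-air correction = 0.3086 × 825.6 = 254.78 mGal
Free-air anomaly = 981831.10 − 981996.30 + (254.78) = 89.58 mGal
Bouguer slab correction = 0.04193 × 2.28 × 825.6 = 78.93 mGal
Simple Bouguer anomaly = 89.58 − (78.93) = 10.65 mGal
Complete Bouguer anomaly = 10.65 + 2.25 = 12.90 mGal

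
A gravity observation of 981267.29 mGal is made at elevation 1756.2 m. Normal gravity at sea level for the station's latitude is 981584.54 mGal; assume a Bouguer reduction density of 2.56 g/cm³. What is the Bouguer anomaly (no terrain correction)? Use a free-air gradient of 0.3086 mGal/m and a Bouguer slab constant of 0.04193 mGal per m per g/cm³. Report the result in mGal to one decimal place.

36.2

Free-air correction = 0.3086 × 1756.2 = 541.96 mGal
Free-air anomaly = 981267.29 − 981584.54 + (541.96) = 224.71 mGal
Bouguer slab correction = 0.04193 × 2.56 × 1756.2 = 188.51 mGal
Simple Bouguer anomaly = 224.71 − (188.51) = 36.20 mGal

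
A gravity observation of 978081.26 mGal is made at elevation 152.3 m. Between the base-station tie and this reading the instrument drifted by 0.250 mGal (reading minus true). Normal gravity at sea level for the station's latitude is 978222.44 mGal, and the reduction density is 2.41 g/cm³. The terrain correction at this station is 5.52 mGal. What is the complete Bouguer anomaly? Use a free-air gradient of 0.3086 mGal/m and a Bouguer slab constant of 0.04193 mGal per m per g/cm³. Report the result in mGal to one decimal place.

Drift-corrected reading = 978081.26 − (0.250) = 978081.010 mGal
Free-air correction = 0.3086 × 152.3 = 47.00 mGal
Free-air anomaly = 978081.010 − 978222.44 + (47.00) = -94.430 mGal
Bouguer slab correction = 0.04193 × 2.41 × 152.3 = 15.39 mGal
Simple Bouguer anomaly = -94.430 − (15.39) = -109.820 mGal
Complete Bouguer anomaly = -109.820 + 5.52 = -104.300 mGal

-104.3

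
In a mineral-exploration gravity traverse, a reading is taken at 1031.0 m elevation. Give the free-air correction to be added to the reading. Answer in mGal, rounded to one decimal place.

318.2

Free-air correction = 0.3086 × 1031.0 = 318.2 mGal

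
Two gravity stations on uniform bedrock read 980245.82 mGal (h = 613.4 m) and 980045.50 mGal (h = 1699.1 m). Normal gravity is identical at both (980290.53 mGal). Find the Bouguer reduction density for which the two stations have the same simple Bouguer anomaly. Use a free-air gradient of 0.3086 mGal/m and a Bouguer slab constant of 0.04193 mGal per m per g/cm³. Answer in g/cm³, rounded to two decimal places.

2.96

Δg_obs = 980045.50 − 980245.82 = -200.32 mGal over Δh = 1699.1 − 613.4 = 1085.7 m
Equal Bouguer anomalies ⇒ Δg_obs + (0.3086 − 0.04193ρ)·Δh = 0
0.3086 − 0.04193ρ = −Δg_obs/Δh = 0.18451
ρ = (0.3086 − 0.18451) / 0.04193 = 2.96 g/cm³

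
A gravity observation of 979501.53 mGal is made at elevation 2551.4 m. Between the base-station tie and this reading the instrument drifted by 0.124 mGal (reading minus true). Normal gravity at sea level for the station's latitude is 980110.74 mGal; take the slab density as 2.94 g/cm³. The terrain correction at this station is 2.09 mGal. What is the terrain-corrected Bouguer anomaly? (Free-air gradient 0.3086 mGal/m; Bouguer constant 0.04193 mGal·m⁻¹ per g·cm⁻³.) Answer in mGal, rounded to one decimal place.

Drift-corrected reading = 979501.53 − (0.124) = 979501.406 mGal
Free-air correction = 0.3086 × 2551.4 = 787.36 mGal
Free-air anomaly = 979501.406 − 980110.74 + (787.36) = 178.026 mGal
Bouguer slab correction = 0.04193 × 2.94 × 2551.4 = 314.52 mGal
Simple Bouguer anomaly = 178.026 − (314.52) = -136.494 mGal
Complete Bouguer anomaly = -136.494 + 2.09 = -134.404 mGal

-134.4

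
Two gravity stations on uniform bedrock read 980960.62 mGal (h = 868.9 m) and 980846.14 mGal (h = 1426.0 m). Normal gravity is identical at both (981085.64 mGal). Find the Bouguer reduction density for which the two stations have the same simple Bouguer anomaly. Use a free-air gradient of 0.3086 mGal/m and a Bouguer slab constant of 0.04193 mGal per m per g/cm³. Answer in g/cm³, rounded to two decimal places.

2.46

Δg_obs = 980846.14 − 980960.62 = -114.48 mGal over Δh = 1426.0 − 868.9 = 557.1 m
Equal Bouguer anomalies ⇒ Δg_obs + (0.3086 − 0.04193ρ)·Δh = 0
0.3086 − 0.04193ρ = −Δg_obs/Δh = 0.20549
ρ = (0.3086 − 0.20549) / 0.04193 = 2.46 g/cm³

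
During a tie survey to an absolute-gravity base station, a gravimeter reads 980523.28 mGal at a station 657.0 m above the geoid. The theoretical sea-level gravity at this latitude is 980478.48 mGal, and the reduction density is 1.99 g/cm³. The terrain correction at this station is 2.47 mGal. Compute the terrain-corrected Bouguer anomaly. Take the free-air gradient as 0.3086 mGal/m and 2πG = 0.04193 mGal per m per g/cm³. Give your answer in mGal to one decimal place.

195.2

Free-air correction = 0.3086 × 657.0 = 202.75 mGal
Free-air anomaly = 980523.28 − 980478.48 + (202.75) = 247.55 mGal
Bouguer slab correction = 0.04193 × 1.99 × 657.0 = 54.82 mGal
Simple Bouguer anomaly = 247.55 − (54.82) = 192.73 mGal
Complete Bouguer anomaly = 192.73 + 2.47 = 195.20 mGal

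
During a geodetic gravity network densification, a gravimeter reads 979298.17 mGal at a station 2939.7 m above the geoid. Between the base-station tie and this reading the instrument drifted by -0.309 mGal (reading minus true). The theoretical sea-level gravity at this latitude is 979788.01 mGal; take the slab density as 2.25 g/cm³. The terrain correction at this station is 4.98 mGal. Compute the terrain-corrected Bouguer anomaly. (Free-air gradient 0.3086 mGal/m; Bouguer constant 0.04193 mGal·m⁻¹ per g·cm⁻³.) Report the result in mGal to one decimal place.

Drift-corrected reading = 979298.17 − (-0.309) = 979298.479 mGal
Free-air correction = 0.3086 × 2939.7 = 907.19 mGal
Free-air anomaly = 979298.479 − 979788.01 + (907.19) = 417.659 mGal
Bouguer slab correction = 0.04193 × 2.25 × 2939.7 = 277.34 mGal
Simple Bouguer anomaly = 417.659 − (277.34) = 140.319 mGal
Complete Bouguer anomaly = 140.319 + 4.98 = 145.299 mGal

145.3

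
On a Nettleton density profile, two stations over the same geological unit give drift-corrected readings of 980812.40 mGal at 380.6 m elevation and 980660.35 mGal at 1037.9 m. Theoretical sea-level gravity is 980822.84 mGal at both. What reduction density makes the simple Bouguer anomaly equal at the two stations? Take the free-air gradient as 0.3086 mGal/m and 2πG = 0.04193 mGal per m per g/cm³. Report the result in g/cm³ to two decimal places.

1.84

Δg_obs = 980660.35 − 980812.40 = -152.05 mGal over Δh = 1037.9 − 380.6 = 657.3 m
Equal Bouguer anomalies ⇒ Δg_obs + (0.3086 − 0.04193ρ)·Δh = 0
0.3086 − 0.04193ρ = −Δg_obs/Δh = 0.23133
ρ = (0.3086 − 0.23133) / 0.04193 = 1.84 g/cm³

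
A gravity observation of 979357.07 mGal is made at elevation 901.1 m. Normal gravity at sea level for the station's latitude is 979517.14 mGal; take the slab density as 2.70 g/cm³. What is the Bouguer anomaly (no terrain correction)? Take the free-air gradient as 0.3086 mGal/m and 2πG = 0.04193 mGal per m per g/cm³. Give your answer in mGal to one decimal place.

Free-air correction = 0.3086 × 901.1 = 278.08 mGal
Free-air anomaly = 979357.07 − 979517.14 + (278.08) = 118.01 mGal
Bouguer slab correction = 0.04193 × 2.70 × 901.1 = 102.01 mGal
Simple Bouguer anomaly = 118.01 − (102.01) = 16.00 mGal

16.0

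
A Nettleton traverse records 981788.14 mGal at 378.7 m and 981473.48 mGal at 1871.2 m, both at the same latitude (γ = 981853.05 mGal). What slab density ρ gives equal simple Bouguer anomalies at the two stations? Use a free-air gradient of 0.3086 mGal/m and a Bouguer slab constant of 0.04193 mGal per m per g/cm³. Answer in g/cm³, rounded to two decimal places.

2.33

Δg_obs = 981473.48 − 981788.14 = -314.66 mGal over Δh = 1871.2 − 378.7 = 1492.5 m
Equal Bouguer anomalies ⇒ Δg_obs + (0.3086 − 0.04193ρ)·Δh = 0
0.3086 − 0.04193ρ = −Δg_obs/Δh = 0.21083
ρ = (0.3086 − 0.21083) / 0.04193 = 2.33 g/cm³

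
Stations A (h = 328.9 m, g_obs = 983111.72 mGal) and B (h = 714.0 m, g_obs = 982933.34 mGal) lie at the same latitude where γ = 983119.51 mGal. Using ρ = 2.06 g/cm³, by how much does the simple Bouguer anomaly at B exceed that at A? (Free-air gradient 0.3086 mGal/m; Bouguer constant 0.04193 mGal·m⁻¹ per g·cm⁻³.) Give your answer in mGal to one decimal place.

-92.8

Δg_SB(A) = 983111.72 − 983119.51 + 0.3086×328.9 − 0.04193×2.06×328.9 = 65.30 mGal
Δg_SB(B) = 982933.34 − 983119.51 + 0.3086×714.0 − 0.04193×2.06×714.0 = -27.50 mGal
Difference = -27.50 − (65.30) = -92.80 mGal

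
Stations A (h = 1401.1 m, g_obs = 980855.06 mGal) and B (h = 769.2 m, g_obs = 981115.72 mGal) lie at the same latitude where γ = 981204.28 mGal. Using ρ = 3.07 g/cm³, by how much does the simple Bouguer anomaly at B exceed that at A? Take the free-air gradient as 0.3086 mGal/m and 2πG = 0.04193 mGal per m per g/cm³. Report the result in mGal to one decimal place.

Δg_SB(A) = 980855.06 − 981204.28 + 0.3086×1401.1 − 0.04193×3.07×1401.1 = -97.20 mGal
Δg_SB(B) = 981115.72 − 981204.28 + 0.3086×769.2 − 0.04193×3.07×769.2 = 49.80 mGal
Difference = 49.80 − (-97.20) = 147.00 mGal

147.0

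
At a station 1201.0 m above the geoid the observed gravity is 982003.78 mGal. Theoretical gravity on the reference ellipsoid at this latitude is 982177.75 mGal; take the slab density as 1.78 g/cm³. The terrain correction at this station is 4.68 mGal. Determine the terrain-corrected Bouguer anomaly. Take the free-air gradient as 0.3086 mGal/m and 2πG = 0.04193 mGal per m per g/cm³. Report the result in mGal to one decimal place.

111.7

Free-air correction = 0.3086 × 1201.0 = 370.63 mGal
Free-air anomaly = 982003.78 − 982177.75 + (370.63) = 196.66 mGal
Bouguer slab correction = 0.04193 × 1.78 × 1201.0 = 89.64 mGal
Simple Bouguer anomaly = 196.66 − (89.64) = 107.02 mGal
Complete Bouguer anomaly = 107.02 + 4.68 = 111.70 mGal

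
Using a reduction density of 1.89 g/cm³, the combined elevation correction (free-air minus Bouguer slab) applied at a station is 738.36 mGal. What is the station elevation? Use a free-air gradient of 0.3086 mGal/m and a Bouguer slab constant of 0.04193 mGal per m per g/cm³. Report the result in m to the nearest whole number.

3219

Combined gradient = 0.3086 − 0.04193 × 1.89 = 0.2293523 mGal/m
h = 738.36 / 0.2293523 = 3219.33 m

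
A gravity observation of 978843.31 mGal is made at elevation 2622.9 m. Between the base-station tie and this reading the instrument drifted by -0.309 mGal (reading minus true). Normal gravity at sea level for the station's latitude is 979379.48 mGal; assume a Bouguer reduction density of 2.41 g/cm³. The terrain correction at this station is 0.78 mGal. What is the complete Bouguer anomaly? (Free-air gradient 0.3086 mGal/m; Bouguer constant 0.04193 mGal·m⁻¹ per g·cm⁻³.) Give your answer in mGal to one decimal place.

9.3

Drift-corrected reading = 978843.31 − (-0.309) = 978843.619 mGal
Free-air correction = 0.3086 × 2622.9 = 809.43 mGal
Free-air anomaly = 978843.619 − 979379.48 + (809.43) = 273.569 mGal
Bouguer slab correction = 0.04193 × 2.41 × 2622.9 = 265.05 mGal
Simple Bouguer anomaly = 273.569 − (265.05) = 8.519 mGal
Complete Bouguer anomaly = 8.519 + 0.78 = 9.299 mGal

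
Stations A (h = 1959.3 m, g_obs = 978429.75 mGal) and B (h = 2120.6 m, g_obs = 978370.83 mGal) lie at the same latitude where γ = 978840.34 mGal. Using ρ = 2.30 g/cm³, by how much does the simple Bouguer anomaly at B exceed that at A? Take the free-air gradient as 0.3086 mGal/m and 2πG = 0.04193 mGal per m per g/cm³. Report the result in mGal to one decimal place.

-24.7

Δg_SB(A) = 978429.75 − 978840.34 + 0.3086×1959.3 − 0.04193×2.30×1959.3 = 5.10 mGal
Δg_SB(B) = 978370.83 − 978840.34 + 0.3086×2120.6 − 0.04193×2.30×2120.6 = -19.60 mGal
Difference = -19.60 − (5.10) = -24.70 mGal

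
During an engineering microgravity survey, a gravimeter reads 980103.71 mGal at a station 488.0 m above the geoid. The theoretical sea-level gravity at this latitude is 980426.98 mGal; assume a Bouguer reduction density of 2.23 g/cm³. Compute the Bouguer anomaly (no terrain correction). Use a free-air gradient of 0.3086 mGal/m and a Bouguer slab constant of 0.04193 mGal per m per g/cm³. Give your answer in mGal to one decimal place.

Free-air correction = 0.3086 × 488.0 = 150.60 mGal
Free-air anomaly = 980103.71 − 980426.98 + (150.60) = -172.67 mGal
Bouguer slab correction = 0.04193 × 2.23 × 488.0 = 45.63 mGal
Simple Bouguer anomaly = -172.67 − (45.63) = -218.30 mGal

-218.3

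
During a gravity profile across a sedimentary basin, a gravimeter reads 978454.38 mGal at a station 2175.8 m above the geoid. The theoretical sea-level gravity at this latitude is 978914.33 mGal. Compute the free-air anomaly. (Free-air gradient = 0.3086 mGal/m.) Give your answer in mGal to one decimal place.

Free-air correction = 0.3086 × 2175.8 = 671.45 mGal
Free-air anomaly = 978454.38 − 978914.33 + (671.45) = 211.50 mGal

211.5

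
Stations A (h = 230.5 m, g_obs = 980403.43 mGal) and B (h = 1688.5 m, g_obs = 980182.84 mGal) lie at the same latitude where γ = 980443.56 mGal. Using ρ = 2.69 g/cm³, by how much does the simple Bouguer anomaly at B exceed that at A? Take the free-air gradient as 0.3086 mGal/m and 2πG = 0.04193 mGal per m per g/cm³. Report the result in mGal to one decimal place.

Δg_SB(A) = 980403.43 − 980443.56 + 0.3086×230.5 − 0.04193×2.69×230.5 = 5.00 mGal
Δg_SB(B) = 980182.84 − 980443.56 + 0.3086×1688.5 − 0.04193×2.69×1688.5 = 69.90 mGal
Difference = 69.90 − (5.00) = 64.90 mGal

64.9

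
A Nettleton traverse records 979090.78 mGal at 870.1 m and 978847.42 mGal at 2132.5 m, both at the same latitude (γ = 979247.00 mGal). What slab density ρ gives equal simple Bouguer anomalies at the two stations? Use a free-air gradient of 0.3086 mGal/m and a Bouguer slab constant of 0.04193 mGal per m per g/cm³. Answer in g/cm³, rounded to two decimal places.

2.76

Δg_obs = 978847.42 − 979090.78 = -243.36 mGal over Δh = 2132.5 − 870.1 = 1262.4 m
Equal Bouguer anomalies ⇒ Δg_obs + (0.3086 − 0.04193ρ)·Δh = 0
0.3086 − 0.04193ρ = −Δg_obs/Δh = 0.19278
ρ = (0.3086 − 0.19278) / 0.04193 = 2.76 g/cm³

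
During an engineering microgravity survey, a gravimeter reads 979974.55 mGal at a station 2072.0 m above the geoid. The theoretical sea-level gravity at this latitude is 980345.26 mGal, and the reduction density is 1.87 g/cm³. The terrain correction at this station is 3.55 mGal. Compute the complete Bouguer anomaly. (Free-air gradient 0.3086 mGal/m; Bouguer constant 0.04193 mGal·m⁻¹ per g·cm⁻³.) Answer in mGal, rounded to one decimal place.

Free-air correction = 0.3086 × 2072.0 = 639.42 mGal
Free-air anomaly = 979974.55 − 980345.26 + (639.42) = 268.71 mGal
Bouguer slab correction = 0.04193 × 1.87 × 2072.0 = 162.46 mGal
Simple Bouguer anomaly = 268.71 − (162.46) = 106.25 mGal
Complete Bouguer anomaly = 106.25 + 3.55 = 109.80 mGal

109.8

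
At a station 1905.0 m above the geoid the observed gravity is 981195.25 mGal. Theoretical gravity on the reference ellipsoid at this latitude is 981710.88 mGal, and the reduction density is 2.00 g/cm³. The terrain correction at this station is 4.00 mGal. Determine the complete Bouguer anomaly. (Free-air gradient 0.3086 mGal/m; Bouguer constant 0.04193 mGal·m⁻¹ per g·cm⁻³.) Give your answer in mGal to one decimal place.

-83.5

Free-air correction = 0.3086 × 1905.0 = 587.88 mGal
Free-air anomaly = 981195.25 − 981710.88 + (587.88) = 72.25 mGal
Bouguer slab correction = 0.04193 × 2.00 × 1905.0 = 159.75 mGal
Simple Bouguer anomaly = 72.25 − (159.75) = -87.50 mGal
Complete Bouguer anomaly = -87.50 + 4.00 = -83.50 mGal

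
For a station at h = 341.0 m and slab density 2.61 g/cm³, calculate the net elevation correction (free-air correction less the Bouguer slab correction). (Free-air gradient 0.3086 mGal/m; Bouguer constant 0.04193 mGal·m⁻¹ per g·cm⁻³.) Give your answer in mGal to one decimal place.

Combined gradient = 0.3086 − 0.04193 × 2.61 = 0.1991627 mGal/m
Combined elevation correction = 0.1991627 × 341.0 = 67.9 mGal

67.9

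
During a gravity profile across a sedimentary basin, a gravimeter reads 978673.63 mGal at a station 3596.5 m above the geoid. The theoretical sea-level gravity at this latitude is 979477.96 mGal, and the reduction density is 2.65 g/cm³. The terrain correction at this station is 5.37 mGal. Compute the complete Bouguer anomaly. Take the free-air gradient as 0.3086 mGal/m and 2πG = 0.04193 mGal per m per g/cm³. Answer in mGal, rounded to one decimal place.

-88.7

Free-air correction = 0.3086 × 3596.5 = 1109.88 mGal
Free-air anomaly = 978673.63 − 979477.96 + (1109.88) = 305.55 mGal
Bouguer slab correction = 0.04193 × 2.65 × 3596.5 = 399.62 mGal
Simple Bouguer anomaly = 305.55 − (399.62) = -94.07 mGal
Complete Bouguer anomaly = -94.07 + 5.37 = -88.70 mGal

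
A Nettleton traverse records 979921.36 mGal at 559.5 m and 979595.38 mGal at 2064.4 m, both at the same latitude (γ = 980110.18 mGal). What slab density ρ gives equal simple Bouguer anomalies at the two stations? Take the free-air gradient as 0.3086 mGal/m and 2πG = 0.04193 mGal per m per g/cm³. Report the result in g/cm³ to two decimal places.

2.19

Δg_obs = 979595.38 − 979921.36 = -325.98 mGal over Δh = 2064.4 − 559.5 = 1504.9 m
Equal Bouguer anomalies ⇒ Δg_obs + (0.3086 − 0.04193ρ)·Δh = 0
0.3086 − 0.04193ρ = −Δg_obs/Δh = 0.21661
ρ = (0.3086 − 0.21661) / 0.04193 = 2.19 g/cm³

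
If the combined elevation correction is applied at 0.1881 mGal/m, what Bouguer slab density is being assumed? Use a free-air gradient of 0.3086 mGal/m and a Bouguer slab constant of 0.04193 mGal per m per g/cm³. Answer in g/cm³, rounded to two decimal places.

0.1881 = 0.3086 − 0.04193 × ρ
ρ = (0.3086 − 0.1881) / 0.04193 = 2.87 g/cm³

2.87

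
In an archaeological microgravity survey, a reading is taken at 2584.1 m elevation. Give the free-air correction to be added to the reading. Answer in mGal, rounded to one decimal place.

797.5

Free-air correction = 0.3086 × 2584.1 = 797.5 mGal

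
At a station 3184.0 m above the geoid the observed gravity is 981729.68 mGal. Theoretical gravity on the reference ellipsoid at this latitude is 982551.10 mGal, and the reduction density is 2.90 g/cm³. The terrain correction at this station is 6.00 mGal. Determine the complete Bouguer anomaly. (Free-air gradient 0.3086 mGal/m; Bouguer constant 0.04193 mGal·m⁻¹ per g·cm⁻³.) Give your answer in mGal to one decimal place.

Free-air correction = 0.3086 × 3184.0 = 982.58 mGal
Free-air anomaly = 981729.68 − 982551.10 + (982.58) = 161.16 mGal
Bouguer slab correction = 0.04193 × 2.90 × 3184.0 = 387.16 mGal
Simple Bouguer anomaly = 161.16 − (387.16) = -226.00 mGal
Complete Bouguer anomaly = -226.00 + 6.00 = -220.00 mGal

-220.0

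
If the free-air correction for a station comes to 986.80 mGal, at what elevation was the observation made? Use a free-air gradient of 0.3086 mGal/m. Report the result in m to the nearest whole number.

h = 986.80 / 0.3086 = 3197.67 m

3198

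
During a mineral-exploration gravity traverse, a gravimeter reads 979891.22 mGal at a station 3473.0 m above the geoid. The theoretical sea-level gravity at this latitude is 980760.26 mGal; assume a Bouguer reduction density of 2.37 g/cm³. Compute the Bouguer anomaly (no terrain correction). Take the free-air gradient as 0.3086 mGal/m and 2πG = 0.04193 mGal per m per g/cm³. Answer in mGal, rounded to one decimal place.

-142.4

Free-air correction = 0.3086 × 3473.0 = 1071.77 mGal
Free-air anomaly = 979891.22 − 980760.26 + (1071.77) = 202.73 mGal
Bouguer slab correction = 0.04193 × 2.37 × 3473.0 = 345.13 mGal
Simple Bouguer anomaly = 202.73 − (345.13) = -142.40 mGal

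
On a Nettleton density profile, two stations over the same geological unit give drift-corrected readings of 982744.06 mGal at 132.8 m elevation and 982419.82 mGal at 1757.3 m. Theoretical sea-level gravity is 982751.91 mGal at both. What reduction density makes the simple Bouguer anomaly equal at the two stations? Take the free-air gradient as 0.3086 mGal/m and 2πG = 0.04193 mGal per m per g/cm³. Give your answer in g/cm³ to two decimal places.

Δg_obs = 982419.82 − 982744.06 = -324.24 mGal over Δh = 1757.3 − 132.8 = 1624.5 m
Equal Bouguer anomalies ⇒ Δg_obs + (0.3086 − 0.04193ρ)·Δh = 0
0.3086 − 0.04193ρ = −Δg_obs/Δh = 0.19959
ρ = (0.3086 − 0.19959) / 0.04193 = 2.60 g/cm³

2.60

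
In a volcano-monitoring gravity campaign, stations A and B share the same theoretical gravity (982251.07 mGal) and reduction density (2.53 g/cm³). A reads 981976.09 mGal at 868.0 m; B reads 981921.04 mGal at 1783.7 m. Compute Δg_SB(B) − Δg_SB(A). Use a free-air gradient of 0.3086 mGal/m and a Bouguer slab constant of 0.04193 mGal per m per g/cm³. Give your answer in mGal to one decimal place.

Δg_SB(A) = 981976.09 − 982251.07 + 0.3086×868.0 − 0.04193×2.53×868.0 = -99.20 mGal
Δg_SB(B) = 981921.04 − 982251.07 + 0.3086×1783.7 − 0.04193×2.53×1783.7 = 31.20 mGal
Difference = 31.20 − (-99.20) = 130.40 mGal

130.4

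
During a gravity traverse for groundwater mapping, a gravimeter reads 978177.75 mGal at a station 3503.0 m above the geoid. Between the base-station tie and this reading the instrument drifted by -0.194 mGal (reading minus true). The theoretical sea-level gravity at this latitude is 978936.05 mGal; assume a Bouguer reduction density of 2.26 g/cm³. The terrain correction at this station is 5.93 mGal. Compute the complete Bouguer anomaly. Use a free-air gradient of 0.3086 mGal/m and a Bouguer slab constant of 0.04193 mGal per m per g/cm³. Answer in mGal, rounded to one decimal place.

Drift-corrected reading = 978177.75 − (-0.194) = 978177.944 mGal
Free-air correction = 0.3086 × 3503.0 = 1081.03 mGal
Free-air anomaly = 978177.944 − 978936.05 + (1081.03) = 322.924 mGal
Bouguer slab correction = 0.04193 × 2.26 × 3503.0 = 331.95 mGal
Simple Bouguer anomaly = 322.924 − (331.95) = -9.026 mGal
Complete Bouguer anomaly = -9.026 + 5.93 = -3.096 mGal

-3.1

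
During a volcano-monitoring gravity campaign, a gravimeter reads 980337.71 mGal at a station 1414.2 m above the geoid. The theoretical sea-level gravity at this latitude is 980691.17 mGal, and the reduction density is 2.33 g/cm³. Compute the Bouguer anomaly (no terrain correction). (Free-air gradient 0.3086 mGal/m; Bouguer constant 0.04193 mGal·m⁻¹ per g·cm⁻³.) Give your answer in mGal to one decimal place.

-55.2

Free-air correction = 0.3086 × 1414.2 = 436.42 mGal
Free-air anomaly = 980337.71 − 980691.17 + (436.42) = 82.96 mGal
Bouguer slab correction = 0.04193 × 2.33 × 1414.2 = 138.16 mGal
Simple Bouguer anomaly = 82.96 − (138.16) = -55.20 mGal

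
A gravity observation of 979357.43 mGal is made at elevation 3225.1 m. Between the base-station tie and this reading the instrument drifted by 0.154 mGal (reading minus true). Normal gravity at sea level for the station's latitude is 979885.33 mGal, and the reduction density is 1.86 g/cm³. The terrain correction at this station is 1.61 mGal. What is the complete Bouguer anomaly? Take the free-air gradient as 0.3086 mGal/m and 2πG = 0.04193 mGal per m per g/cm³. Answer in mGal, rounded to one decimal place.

217.3

Drift-corrected reading = 979357.43 − (0.154) = 979357.276 mGal
Free-air correction = 0.3086 × 3225.1 = 995.27 mGal
Free-air anomaly = 979357.276 − 979885.33 + (995.27) = 467.216 mGal
Bouguer slab correction = 0.04193 × 1.86 × 3225.1 = 251.52 mGal
Simple Bouguer anomaly = 467.216 − (251.52) = 215.696 mGal
Complete Bouguer anomaly = 215.696 + 1.61 = 217.306 mGal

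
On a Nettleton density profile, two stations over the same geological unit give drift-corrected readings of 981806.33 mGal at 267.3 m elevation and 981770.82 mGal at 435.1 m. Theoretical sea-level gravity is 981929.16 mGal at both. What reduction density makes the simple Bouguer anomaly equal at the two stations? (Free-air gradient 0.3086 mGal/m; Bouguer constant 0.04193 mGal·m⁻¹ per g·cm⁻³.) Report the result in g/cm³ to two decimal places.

2.31

Δg_obs = 981770.82 − 981806.33 = -35.51 mGal over Δh = 435.1 − 267.3 = 167.8 m
Equal Bouguer anomalies ⇒ Δg_obs + (0.3086 − 0.04193ρ)·Δh = 0
0.3086 − 0.04193ρ = −Δg_obs/Δh = 0.21162
ρ = (0.3086 − 0.21162) / 0.04193 = 2.31 g/cm³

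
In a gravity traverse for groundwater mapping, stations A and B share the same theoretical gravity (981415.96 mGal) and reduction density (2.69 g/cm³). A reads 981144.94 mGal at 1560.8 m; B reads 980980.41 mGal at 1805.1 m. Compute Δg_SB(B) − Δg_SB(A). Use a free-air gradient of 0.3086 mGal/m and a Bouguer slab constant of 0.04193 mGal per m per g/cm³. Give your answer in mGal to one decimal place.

Δg_SB(A) = 981144.94 − 981415.96 + 0.3086×1560.8 − 0.04193×2.69×1560.8 = 34.60 mGal
Δg_SB(B) = 980980.41 − 981415.96 + 0.3086×1805.1 − 0.04193×2.69×1805.1 = -82.10 mGal
Difference = -82.10 − (34.60) = -116.70 mGal

-116.7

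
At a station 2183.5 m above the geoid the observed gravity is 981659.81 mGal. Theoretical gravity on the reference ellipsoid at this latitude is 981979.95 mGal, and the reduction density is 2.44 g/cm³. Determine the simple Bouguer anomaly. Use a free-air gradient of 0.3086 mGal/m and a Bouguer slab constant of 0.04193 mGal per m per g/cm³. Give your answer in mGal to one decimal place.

130.3

Free-air correction = 0.3086 × 2183.5 = 673.83 mGal
Free-air anomaly = 981659.81 − 981979.95 + (673.83) = 353.69 mGal
Bouguer slab correction = 0.04193 × 2.44 × 2183.5 = 223.39 mGal
Simple Bouguer anomaly = 353.69 − (223.39) = 130.30 mGal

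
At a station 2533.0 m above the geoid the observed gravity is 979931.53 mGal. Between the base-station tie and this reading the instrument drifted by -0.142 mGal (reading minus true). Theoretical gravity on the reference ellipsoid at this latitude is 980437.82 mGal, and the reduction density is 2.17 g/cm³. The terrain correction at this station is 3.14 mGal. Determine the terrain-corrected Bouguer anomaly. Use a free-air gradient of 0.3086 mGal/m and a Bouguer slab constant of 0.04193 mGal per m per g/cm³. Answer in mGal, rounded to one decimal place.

Drift-corrected reading = 979931.53 − (-0.142) = 979931.672 mGal
Free-air correction = 0.3086 × 2533.0 = 781.68 mGal
Free-air anomaly = 979931.672 − 980437.82 + (781.68) = 275.532 mGal
Bouguer slab correction = 0.04193 × 2.17 × 2533.0 = 230.47 mGal
Simple Bouguer anomaly = 275.532 − (230.47) = 45.062 mGal
Complete Bouguer anomaly = 45.062 + 3.14 = 48.202 mGal

48.2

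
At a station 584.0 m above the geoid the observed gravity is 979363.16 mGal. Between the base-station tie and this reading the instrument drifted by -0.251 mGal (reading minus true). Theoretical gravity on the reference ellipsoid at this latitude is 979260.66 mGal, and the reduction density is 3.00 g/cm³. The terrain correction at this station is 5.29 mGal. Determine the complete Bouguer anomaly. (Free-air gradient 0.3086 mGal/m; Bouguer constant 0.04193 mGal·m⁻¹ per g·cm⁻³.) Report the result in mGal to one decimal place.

214.8

Drift-corrected reading = 979363.16 − (-0.251) = 979363.411 mGal
Free-air correction = 0.3086 × 584.0 = 180.22 mGal
Free-air anomaly = 979363.411 − 979260.66 + (180.22) = 282.971 mGal
Bouguer slab correction = 0.04193 × 3.00 × 584.0 = 73.46 mGal
Simple Bouguer anomaly = 282.971 − (73.46) = 209.511 mGal
Complete Bouguer anomaly = 209.511 + 5.29 = 214.801 mGal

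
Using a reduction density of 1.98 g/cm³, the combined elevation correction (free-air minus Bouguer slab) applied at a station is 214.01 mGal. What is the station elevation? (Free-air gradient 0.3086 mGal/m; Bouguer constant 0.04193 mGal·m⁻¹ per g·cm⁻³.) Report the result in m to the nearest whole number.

949

Combined gradient = 0.3086 − 0.04193 × 1.98 = 0.2255786 mGal/m
h = 214.01 / 0.2255786 = 948.72 m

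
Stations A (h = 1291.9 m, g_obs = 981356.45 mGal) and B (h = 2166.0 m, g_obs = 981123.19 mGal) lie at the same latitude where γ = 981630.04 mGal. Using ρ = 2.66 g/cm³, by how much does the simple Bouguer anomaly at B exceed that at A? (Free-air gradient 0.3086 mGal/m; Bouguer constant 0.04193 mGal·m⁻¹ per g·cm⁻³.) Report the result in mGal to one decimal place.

Δg_SB(A) = 981356.45 − 981630.04 + 0.3086×1291.9 − 0.04193×2.66×1291.9 = -19.00 mGal
Δg_SB(B) = 981123.19 − 981630.04 + 0.3086×2166.0 − 0.04193×2.66×2166.0 = -80.00 mGal
Difference = -80.00 − (-19.00) = -61.00 mGal

-61.0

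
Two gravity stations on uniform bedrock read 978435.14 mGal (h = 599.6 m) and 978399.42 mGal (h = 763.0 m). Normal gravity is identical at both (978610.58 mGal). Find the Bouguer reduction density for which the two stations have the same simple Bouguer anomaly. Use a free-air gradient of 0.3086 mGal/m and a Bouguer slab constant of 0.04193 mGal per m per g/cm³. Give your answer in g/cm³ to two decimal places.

Δg_obs = 978399.42 − 978435.14 = -35.72 mGal over Δh = 763.0 − 599.6 = 163.4 m
Equal Bouguer anomalies ⇒ Δg_obs + (0.3086 − 0.04193ρ)·Δh = 0
0.3086 − 0.04193ρ = −Δg_obs/Δh = 0.21860
ρ = (0.3086 − 0.21860) / 0.04193 = 2.15 g/cm³

2.15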